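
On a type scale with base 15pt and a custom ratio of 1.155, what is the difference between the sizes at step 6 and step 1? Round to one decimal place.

Step 1: 15.0 × 1.155 = 17.325pt
Step 6: 15.0 × 1.155⁶ = 35.611pt
Difference: 35.611 − 17.325 = 18.286pt

18.3pt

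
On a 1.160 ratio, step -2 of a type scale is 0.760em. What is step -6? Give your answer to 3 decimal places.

0.420em

0.760 ÷ 1.160⁴ = 0.760 ÷ 1.81064 ≈ 0.420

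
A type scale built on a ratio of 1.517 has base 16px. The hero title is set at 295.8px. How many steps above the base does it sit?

1.517ⁿ = 295.8 / 16 = 18.4875
n = ln(18.4875) / ln(1.517) = 2.9171 / 0.4167 ≈ 7.00

7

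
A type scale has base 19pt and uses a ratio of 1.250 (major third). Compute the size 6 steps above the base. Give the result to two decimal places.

19.0 × 1.250⁶ = 19.0 × 3.81470 ≈ 72.48

72.48pt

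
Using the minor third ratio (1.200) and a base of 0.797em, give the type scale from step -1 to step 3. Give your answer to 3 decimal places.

0.664em, 0.797em, 0.956em, 1.148em, 1.377em

Step -1: 0.797 ÷ 1.200 = 0.664
Step 0: 0.797em
Step 1: 0.797 × 1.200 = 0.956
Step 2: 0.797 × 1.200² = 1.148
Step 3: 0.797 × 1.200³ = 1.377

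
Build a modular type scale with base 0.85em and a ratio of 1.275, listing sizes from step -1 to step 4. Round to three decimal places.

Step -1: 0.85 ÷ 1.275 = 0.667
Step 0: 0.85em
Step 1: 0.85 × 1.275 = 1.084
Step 2: 0.85 × 1.275² = 1.382
Step 3: 0.85 × 1.275³ = 1.762
Step 4: 0.85 × 1.275⁴ = 2.246

0.667em, 0.850em, 1.084em, 1.382em, 1.762em, 2.246em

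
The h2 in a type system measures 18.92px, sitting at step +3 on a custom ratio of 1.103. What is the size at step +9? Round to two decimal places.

Moving from step +3 to step +9 is 6 steps up, so multiply by r⁶.
18.92 × 1.103⁶ = 18.92 × 1.80075 ≈ 34.070

34.07px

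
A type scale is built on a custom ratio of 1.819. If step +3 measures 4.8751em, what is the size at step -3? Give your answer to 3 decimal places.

4.8751 ÷ 1.819⁶ = 4.8751 ÷ 36.22398 ≈ 0.135

0.135em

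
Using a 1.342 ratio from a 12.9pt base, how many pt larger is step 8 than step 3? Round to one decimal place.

104.5pt

Step 3: 12.9 × 1.342³ = 31.178pt
Step 8: 12.9 × 1.342⁸ = 135.709pt
Difference: 135.709 − 31.178 = 104.531pt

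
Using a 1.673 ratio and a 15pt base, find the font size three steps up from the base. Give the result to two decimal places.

15.0 × 1.673³ = 15.0 × 4.68261 ≈ 70.24

70.24pt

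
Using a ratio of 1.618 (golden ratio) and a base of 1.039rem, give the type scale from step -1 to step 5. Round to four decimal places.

Step -1: 1.039 ÷ 1.618 = 0.6422
Step 0: 1.039rem
Step 1: 1.039 × 1.618 = 1.6811
Step 2: 1.039 × 1.618² = 2.7200
Step 3: 1.039 × 1.618³ = 4.4010
Step 4: 1.039 × 1.618⁴ = 7.1208
Step 5: 1.039 × 1.618⁵ = 11.5215

0.6422rem, 1.0390rem, 1.6811rem, 2.7200rem, 4.4010rem, 7.1208rem, 11.5215rem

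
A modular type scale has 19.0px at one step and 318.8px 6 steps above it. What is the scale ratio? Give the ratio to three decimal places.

The ratio satisfies 19.0 × r⁶ = 318.8, so r = (318.8 / 19.0)^(1/6).
r = 16.7789^(1/6) ≈ 1.6000

1.600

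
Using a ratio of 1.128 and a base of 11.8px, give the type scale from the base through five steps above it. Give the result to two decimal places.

Step 0: 11.8px
Step 1: 11.8 × 1.128 = 13.31
Step 2: 11.8 × 1.128² = 15.01
Step 3: 11.8 × 1.128³ = 16.94
Step 4: 11.8 × 1.128⁴ = 19.10
Step 5: 11.8 × 1.128⁵ = 21.55

11.80px, 13.31px, 15.01px, 16.94px, 19.10px, 21.55px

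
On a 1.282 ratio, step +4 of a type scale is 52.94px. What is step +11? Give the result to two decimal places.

52.94 × 1.282⁷ = 52.94 × 5.69136 ≈ 301.301

301.30px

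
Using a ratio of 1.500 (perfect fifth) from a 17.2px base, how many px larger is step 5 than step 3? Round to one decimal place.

Step 3: 17.2 × 1.500³ = 58.050px
Step 5: 17.2 × 1.500⁵ = 130.612px
Difference: 130.612 − 58.050 = 72.562px

72.6px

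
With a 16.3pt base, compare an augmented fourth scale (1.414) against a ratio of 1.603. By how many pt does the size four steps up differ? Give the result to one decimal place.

Augmented fourth: 16.3 × 1.414⁴ = 65.161pt
At 1.603: 16.3 × 1.603⁴ = 107.627pt
Difference: 107.627 − 65.161 = 42.466pt

42.5pt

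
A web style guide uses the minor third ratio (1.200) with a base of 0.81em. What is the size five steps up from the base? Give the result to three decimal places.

0.81 × 1.200⁵ = 0.81 × 2.48832 ≈ 2.016

2.016em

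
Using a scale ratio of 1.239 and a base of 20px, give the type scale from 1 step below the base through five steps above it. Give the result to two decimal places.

Step -1: 20.0 ÷ 1.239 = 16.14
Step 0: 20px
Step 1: 20.0 × 1.239 = 24.78
Step 2: 20.0 × 1.239² = 30.70
Step 3: 20.0 × 1.239³ = 38.04
Step 4: 20.0 × 1.239⁴ = 47.13
Step 5: 20.0 × 1.239⁵ = 58.40

16.14px, 20.00px, 24.78px, 30.70px, 38.04px, 47.13px, 58.40px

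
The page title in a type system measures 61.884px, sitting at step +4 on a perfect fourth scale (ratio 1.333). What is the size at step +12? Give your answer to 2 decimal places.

61.884 × 1.333⁸ = 61.884 × 9.96876 ≈ 616.907

616.91px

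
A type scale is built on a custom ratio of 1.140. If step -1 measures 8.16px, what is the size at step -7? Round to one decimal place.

3.7px

Moving from step -1 to step -7 is 6 steps down, so divide by r⁶.
8.16 ÷ 1.140⁶ = 8.16 ÷ 2.19497 ≈ 3.718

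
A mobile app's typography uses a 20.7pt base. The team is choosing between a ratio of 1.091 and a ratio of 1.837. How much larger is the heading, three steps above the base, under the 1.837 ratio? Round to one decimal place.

101.4pt

At 1.091: 20.7 × 1.091³ = 26.881pt
At 1.837: 20.7 × 1.837³ = 128.321pt
Difference: 128.321 − 26.881 = 101.440pt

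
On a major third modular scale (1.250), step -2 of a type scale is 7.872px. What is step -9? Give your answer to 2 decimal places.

1.65px

7.872 ÷ 1.250⁷ = 7.872 ÷ 4.76837 ≈ 1.651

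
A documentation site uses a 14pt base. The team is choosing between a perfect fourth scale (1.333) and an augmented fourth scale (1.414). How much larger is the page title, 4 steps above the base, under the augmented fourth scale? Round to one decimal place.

Perfect fourth: 14.0 × 1.333⁴ = 44.203pt
Augmented fourth: 14.0 × 1.414⁴ = 55.966pt
Difference: 55.966 − 44.203 = 11.763pt

11.8pt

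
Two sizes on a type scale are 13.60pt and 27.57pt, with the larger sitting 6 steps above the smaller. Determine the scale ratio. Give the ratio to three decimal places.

r⁶ = 27.57 / 13.60, so r = (27.57/13.60)^(1/6).
r = 2.0272^(1/6) ≈ 1.1250

1.125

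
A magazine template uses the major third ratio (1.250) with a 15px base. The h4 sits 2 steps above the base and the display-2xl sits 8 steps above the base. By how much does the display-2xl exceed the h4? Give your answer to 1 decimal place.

66.0px

Step 2: 15.0 × 1.250² = 23.438px
Step 8: 15.0 × 1.250⁸ = 89.407px
Difference: 89.407 − 23.438 = 65.969px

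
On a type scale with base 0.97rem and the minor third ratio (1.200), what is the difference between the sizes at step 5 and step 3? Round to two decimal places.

0.74rem

Step 3: 0.97 × 1.200³ = 1.6762rem
Step 5: 0.97 × 1.200⁵ = 2.4137rem
Difference: 2.4137 − 1.6762 = 0.7375rem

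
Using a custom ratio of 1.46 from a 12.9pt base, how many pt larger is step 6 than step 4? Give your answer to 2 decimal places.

66.33pt

Step 4: 12.9 × 1.46⁴ = 58.6140pt
Step 6: 12.9 × 1.46⁶ = 124.9415pt
Difference: 124.9415 − 58.6140 = 66.3275pt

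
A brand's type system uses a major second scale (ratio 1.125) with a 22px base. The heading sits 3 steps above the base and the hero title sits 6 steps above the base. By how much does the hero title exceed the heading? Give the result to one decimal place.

13.3px

Step 3: 22.0 × 1.125³ = 31.324px
Step 6: 22.0 × 1.125⁶ = 44.600px
Difference: 44.600 − 31.324 = 13.276px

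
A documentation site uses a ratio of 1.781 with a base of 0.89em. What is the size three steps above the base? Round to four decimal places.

0.89 × 1.781³ = 0.89 × 5.64926 ≈ 5.0278

5.0278em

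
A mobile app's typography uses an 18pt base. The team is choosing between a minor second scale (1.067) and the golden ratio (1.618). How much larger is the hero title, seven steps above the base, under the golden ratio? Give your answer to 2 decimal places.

Minor second: 18.0 × 1.067⁷ = 28.3415pt
Golden ratio: 18.0 × 1.618⁷ = 522.5431pt
Difference: 522.5431 − 28.3415 = 494.2016pt

494.20pt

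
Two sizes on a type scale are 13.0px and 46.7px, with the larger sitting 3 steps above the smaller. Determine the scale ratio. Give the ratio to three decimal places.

r³ = 46.7 / 13.0, so r = (46.7/13.0)^(1/3).
r = 3.5923^(1/3) ≈ 1.5315

1.532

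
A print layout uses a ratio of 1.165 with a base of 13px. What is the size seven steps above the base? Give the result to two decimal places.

13.0 × 1.165⁷ = 13.0 × 2.91260 ≈ 37.86

37.86px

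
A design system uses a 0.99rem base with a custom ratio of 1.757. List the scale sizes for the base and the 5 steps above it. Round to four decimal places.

Step 0: 0.99rem
Step 1: 0.99 × 1.757 = 1.7394
Step 2: 0.99 × 1.757² = 3.0562
Step 3: 0.99 × 1.757³ = 5.3697
Step 4: 0.99 × 1.757⁴ = 9.4346
Step 5: 0.99 × 1.757⁵ = 16.5765

0.9900rem, 1.7394rem, 3.0562rem, 5.3697rem, 9.4346rem, 16.5765rem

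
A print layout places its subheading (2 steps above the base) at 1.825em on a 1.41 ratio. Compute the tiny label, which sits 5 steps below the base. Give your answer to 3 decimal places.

1.825 ÷ 1.41⁷ = 1.825 ÷ 11.07985 ≈ 0.165

0.165em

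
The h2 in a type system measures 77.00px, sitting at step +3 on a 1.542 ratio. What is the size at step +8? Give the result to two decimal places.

Moving from step +3 to step +8 is 5 steps up, so multiply by r⁵.
77.00 × 1.542⁵ = 77.00 × 8.71810 ≈ 671.294

671.29px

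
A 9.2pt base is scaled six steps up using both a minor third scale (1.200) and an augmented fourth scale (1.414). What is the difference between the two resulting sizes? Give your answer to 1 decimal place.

46.1pt

Minor third: 9.2 × 1.200⁶ = 27.471pt
Augmented fourth: 9.2 × 1.414⁶ = 73.533pt
Difference: 73.533 − 27.471 = 46.062pt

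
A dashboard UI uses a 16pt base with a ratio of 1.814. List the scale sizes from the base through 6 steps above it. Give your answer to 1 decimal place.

16.0pt, 29.0pt, 52.6pt, 95.5pt, 173.2pt, 314.3pt, 570.1pt

Step 0: 16pt
Step 1: 16.0 × 1.814 = 29.0
Step 2: 16.0 × 1.814² = 52.6
Step 3: 16.0 × 1.814³ = 95.5
Step 4: 16.0 × 1.814⁴ = 173.2
Step 5: 16.0 × 1.814⁵ = 314.3
Step 6: 16.0 × 1.814⁶ = 570.1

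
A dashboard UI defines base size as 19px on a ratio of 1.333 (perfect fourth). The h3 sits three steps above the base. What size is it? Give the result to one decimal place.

19.0 × 1.333³ = 19.0 × 2.36859 ≈ 45.00

45.0px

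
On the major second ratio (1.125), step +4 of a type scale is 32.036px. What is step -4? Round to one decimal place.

12.5px

32.036 ÷ 1.125⁸ = 32.036 ÷ 2.56578 ≈ 12.486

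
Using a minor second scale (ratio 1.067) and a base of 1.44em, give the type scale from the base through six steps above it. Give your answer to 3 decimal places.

1.440em, 1.536em, 1.639em, 1.749em, 1.866em, 1.992em, 2.125em

Step 0: 1.44em
Step 1: 1.44 × 1.067 = 1.536
Step 2: 1.44 × 1.067² = 1.639
Step 3: 1.44 × 1.067³ = 1.749
Step 4: 1.44 × 1.067⁴ = 1.866
Step 5: 1.44 × 1.067⁵ = 1.992
Step 6: 1.44 × 1.067⁶ = 2.125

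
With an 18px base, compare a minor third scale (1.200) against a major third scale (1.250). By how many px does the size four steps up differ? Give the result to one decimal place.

Minor third: 18.0 × 1.200⁴ = 37.325px
Major third: 18.0 × 1.250⁴ = 43.945px
Difference: 43.945 − 37.325 = 6.620px

6.6px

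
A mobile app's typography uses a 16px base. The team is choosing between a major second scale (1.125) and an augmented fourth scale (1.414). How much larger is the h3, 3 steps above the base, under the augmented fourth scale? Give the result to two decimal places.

Major second: 16.0 × 1.125³ = 22.7812px
Augmented fourth: 16.0 × 1.414³ = 45.2343px
Difference: 45.2343 − 22.7812 = 22.4531px

22.45px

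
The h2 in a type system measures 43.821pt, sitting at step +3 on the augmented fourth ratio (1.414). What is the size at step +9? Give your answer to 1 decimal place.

43.821 × 1.414⁶ = 43.821 × 7.99275 ≈ 350.250

350.3pt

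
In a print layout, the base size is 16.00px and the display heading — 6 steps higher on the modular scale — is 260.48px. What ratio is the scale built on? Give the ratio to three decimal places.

1.592

The ratio satisfies 16.00 × r⁶ = 260.48, so r = (260.48 / 16.00)^(1/6).
r = 16.2800^(1/6) ≈ 1.5920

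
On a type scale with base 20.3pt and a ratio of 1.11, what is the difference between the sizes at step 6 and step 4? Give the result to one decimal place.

Step 4: 20.3 × 1.11⁴ = 30.817pt
Step 6: 20.3 × 1.11⁶ = 37.969pt
Difference: 37.969 − 30.817 = 7.152pt

7.2pt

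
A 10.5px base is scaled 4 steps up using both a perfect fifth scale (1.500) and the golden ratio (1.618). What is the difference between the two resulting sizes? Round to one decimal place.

Perfect fifth: 10.5 × 1.500⁴ = 53.156px
Golden ratio: 10.5 × 1.618⁴ = 71.962px
Difference: 71.962 − 53.156 = 18.806px

18.8px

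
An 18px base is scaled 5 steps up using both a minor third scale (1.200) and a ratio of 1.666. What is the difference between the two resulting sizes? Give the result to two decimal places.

Minor third: 18.0 × 1.200⁵ = 44.7898px
At 1.666: 18.0 × 1.666⁵ = 231.0189px
Difference: 231.0189 − 44.7898 = 186.2291px

186.23px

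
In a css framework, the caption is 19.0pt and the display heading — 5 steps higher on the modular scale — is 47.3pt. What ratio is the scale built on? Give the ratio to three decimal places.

1.200

The ratio satisfies 19.0 × r⁵ = 47.3, so r = (47.3 / 19.0)^(1/5).
r = 2.4895^(1/5) ≈ 1.2001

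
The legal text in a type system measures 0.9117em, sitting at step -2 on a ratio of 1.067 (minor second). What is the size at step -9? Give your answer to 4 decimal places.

0.5790em

0.9117 ÷ 1.067⁷ = 0.9117 ÷ 1.57453 ≈ 0.5790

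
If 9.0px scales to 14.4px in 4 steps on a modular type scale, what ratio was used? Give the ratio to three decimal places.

The ratio satisfies 9.0 × r⁴ = 14.4, so r = (14.4 / 9.0)^(1/4).
r = 1.6000^(1/4) ≈ 1.1247

1.125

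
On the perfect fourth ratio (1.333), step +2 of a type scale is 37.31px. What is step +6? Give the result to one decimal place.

37.31 × 1.333⁴ = 37.31 × 3.15733 ≈ 117.800

117.8px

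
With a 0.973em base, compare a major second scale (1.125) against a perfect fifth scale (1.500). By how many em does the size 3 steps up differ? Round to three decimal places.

Major second: 0.973 × 1.125³ = 1.38538em
Perfect fifth: 0.973 × 1.500³ = 3.28388em
Difference: 3.28388 − 1.38538 = 1.89850em

1.898em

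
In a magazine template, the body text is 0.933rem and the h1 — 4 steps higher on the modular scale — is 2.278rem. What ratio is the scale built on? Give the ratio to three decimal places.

r⁴ = 2.278 / 0.933, so r = (2.278/0.933)^(1/4).
r = 2.4416^(1/4) ≈ 1.2500

1.250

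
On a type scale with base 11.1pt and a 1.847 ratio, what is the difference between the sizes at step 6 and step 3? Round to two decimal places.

Step 3: 11.1 × 1.847³ = 69.9397pt
Step 6: 11.1 × 1.847⁶ = 440.6810pt
Difference: 440.6810 − 69.9397 = 370.7413pt

370.74pt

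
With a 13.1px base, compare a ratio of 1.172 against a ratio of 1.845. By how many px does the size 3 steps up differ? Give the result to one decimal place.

61.2px

At 1.172: 13.1 × 1.172³ = 21.089px
At 1.845: 13.1 × 1.845³ = 82.274px
Difference: 82.274 − 21.089 = 61.185px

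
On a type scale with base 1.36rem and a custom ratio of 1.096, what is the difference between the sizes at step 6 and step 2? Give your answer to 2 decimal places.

Step 2: 1.36 × 1.096² = 1.6337rem
Step 6: 1.36 × 1.096⁶ = 2.3572rem
Difference: 2.3572 − 1.6337 = 0.7235rem

0.72rem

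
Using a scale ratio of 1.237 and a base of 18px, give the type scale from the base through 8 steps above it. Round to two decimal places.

Step 0: 18px
Step 1: 18.0 × 1.237 = 22.27
Step 2: 18.0 × 1.237² = 27.54
Step 3: 18.0 × 1.237³ = 34.07
Step 4: 18.0 × 1.237⁴ = 42.15
Step 5: 18.0 × 1.237⁵ = 52.13
Step 6: 18.0 × 1.237⁶ = 64.49
Step 7: 18.0 × 1.237⁷ = 79.77
Step 8: 18.0 × 1.237⁸ = 98.68

18.00px, 22.27px, 27.54px, 34.07px, 42.15px, 52.13px, 64.49px, 79.77px, 98.68px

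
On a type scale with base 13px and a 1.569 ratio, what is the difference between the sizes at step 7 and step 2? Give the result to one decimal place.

Step 2: 13.0 × 1.569² = 32.003px
Step 7: 13.0 × 1.569⁷ = 304.301px
Difference: 304.301 − 32.003 = 272.298px

272.3px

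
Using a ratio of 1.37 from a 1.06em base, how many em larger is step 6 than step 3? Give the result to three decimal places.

Step 3: 1.06 × 1.37³ = 2.72563em
Step 6: 1.06 × 1.37⁶ = 7.00857em
Difference: 7.00857 − 2.72563 = 4.28294em

4.283em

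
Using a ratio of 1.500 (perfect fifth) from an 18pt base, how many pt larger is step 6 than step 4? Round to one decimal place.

113.9pt

Step 4: 18.0 × 1.500⁴ = 91.125pt
Step 6: 18.0 × 1.500⁶ = 205.031pt
Difference: 205.031 − 91.125 = 113.906pt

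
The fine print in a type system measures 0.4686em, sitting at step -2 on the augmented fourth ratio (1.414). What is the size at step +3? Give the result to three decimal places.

0.4686 × 1.414⁵ = 0.4686 × 5.65258 ≈ 2.649

2.649em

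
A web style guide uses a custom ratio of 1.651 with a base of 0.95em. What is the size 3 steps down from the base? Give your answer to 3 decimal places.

0.211em

Each step on a modular scale multiplies by the ratio, so the size n steps from the base is base × ratioⁿ.
0.95 ÷ 1.651³ = 0.95 ÷ 4.50030 ≈ 0.211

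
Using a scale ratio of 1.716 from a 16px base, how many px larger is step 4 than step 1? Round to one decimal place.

Step 1: 16.0 × 1.716 = 27.456px
Step 4: 16.0 × 1.716⁴ = 138.736px
Difference: 138.736 − 27.456 = 111.280px

111.3px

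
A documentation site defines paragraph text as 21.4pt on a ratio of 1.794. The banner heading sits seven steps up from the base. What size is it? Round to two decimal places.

1279.88pt

21.4 × 1.794⁷ = 21.4 × 59.80770 ≈ 1279.88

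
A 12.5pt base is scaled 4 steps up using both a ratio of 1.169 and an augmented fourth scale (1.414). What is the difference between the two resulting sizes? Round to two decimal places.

26.63pt

At 1.169: 12.5 × 1.169⁴ = 23.3436pt
Augmented fourth: 12.5 × 1.414⁴ = 49.9698pt
Difference: 49.9698 − 23.3436 = 26.6262pt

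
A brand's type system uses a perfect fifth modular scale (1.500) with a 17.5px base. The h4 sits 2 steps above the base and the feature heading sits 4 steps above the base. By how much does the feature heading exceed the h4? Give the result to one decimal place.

Step 2: 17.5 × 1.500² = 39.375px
Step 4: 17.5 × 1.500⁴ = 88.594px
Difference: 88.594 − 39.375 = 49.219px

49.2px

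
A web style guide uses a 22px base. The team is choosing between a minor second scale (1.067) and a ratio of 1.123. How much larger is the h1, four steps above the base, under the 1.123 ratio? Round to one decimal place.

6.5px

Minor second: 22.0 × 1.067⁴ = 28.515px
At 1.123: 22.0 × 1.123⁴ = 34.990px
Difference: 34.990 − 28.515 = 6.475px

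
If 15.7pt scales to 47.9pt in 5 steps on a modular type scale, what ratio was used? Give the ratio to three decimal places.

1.250

r⁵ = 47.9 / 15.7, so r = (47.9/15.7)^(1/5).
r = 3.0510^(1/5) ≈ 1.2499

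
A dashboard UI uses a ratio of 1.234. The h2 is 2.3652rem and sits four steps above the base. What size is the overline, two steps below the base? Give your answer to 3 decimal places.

2.3652 ÷ 1.234⁶ = 2.3652 ÷ 3.53095 ≈ 0.670

0.670rem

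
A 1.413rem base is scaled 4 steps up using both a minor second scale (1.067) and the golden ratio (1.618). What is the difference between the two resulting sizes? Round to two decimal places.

7.85rem

Minor second: 1.413 × 1.067⁴ = 1.8315rem
Golden ratio: 1.413 × 1.618⁴ = 9.6840rem
Difference: 9.6840 − 1.8315 = 7.8525rem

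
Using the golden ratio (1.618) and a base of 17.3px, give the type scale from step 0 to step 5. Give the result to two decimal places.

Step 0: 17.3px
Step 1: 17.3 × 1.618 = 27.99
Step 2: 17.3 × 1.618² = 45.29
Step 3: 17.3 × 1.618³ = 73.28
Step 4: 17.3 × 1.618⁴ = 118.57
Step 5: 17.3 × 1.618⁵ = 191.84

17.30px, 27.99px, 45.29px, 73.28px, 118.57px, 191.84px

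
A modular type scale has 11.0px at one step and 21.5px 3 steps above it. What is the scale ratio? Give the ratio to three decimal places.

1.250

r³ = 21.5 / 11.0, so r = (21.5/11.0)^(1/3).
r = 1.9545^(1/3) ≈ 1.2503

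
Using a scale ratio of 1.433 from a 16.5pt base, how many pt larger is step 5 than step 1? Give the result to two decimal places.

Step 1: 16.5 × 1.433 = 23.6445pt
Step 5: 16.5 × 1.433⁵ = 99.7045pt
Difference: 99.7045 − 23.6445 = 76.0600pt

76.06pt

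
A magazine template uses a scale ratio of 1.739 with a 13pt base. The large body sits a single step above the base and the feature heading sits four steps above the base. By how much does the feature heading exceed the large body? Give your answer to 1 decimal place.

Step 1: 13.0 × 1.739 = 22.607pt
Step 4: 13.0 × 1.739⁴ = 118.889pt
Difference: 118.889 − 22.607 = 96.282pt

96.3pt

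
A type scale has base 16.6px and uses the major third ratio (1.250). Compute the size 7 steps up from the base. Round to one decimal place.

16.6 × 1.250⁷ = 16.6 × 4.76837 ≈ 79.15

79.2px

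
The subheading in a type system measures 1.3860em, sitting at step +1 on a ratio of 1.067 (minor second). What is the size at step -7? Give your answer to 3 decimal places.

1.3860 ÷ 1.067⁸ = 1.3860 ÷ 1.68002 ≈ 0.825

0.825em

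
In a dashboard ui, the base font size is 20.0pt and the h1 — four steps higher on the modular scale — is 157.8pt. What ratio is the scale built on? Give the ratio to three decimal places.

1.676

r⁴ = 157.8 / 20.0, so r = (157.8/20.0)^(1/4).
r = 7.8900^(1/4) ≈ 1.6760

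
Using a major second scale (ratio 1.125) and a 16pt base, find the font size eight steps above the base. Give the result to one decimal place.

41.1pt

Each step on a modular scale multiplies by the ratio, so the size n steps from the base is base × ratioⁿ.
16.0 × 1.125⁸ = 16.0 × 2.56578 ≈ 41.05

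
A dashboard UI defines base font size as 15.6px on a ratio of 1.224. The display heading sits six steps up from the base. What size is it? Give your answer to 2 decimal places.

52.46px

15.6 × 1.224⁶ = 15.6 × 3.36270 ≈ 52.46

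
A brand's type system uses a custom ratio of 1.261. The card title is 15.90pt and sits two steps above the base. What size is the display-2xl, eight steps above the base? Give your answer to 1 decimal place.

63.9pt

Moving from step +2 to step +8 is 6 steps up, so multiply by r⁶.
15.90 × 1.261⁶ = 15.90 × 4.02060 ≈ 63.927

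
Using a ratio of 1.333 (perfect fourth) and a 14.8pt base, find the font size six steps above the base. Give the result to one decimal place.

A modular type scale is a geometric sequence: sizeₙ = base × rⁿ.
14.8 × 1.333⁶ = 14.8 × 5.61023 ≈ 83.03

83.0pt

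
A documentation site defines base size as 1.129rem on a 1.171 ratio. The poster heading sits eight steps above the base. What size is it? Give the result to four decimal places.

Every step multiplies by the scale ratio.
1.129 × 1.171⁸ = 1.129 × 3.53554 ≈ 3.9916

3.9916rem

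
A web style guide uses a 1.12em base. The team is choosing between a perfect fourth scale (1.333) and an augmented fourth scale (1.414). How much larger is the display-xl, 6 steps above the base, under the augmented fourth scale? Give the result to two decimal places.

2.67em

Perfect fourth: 1.12 × 1.333⁶ = 6.2835em
Augmented fourth: 1.12 × 1.414⁶ = 8.9519em
Difference: 8.9519 − 6.2835 = 2.6684em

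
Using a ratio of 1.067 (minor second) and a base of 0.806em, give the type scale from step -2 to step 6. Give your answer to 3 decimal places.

0.708em, 0.755em, 0.806em, 0.860em, 0.918em, 0.979em, 1.045em, 1.115em, 1.189em

Step -2: 0.806 ÷ 1.067² = 0.708
Step -1: 0.806 ÷ 1.067 = 0.755
Step 0: 0.806em
Step 1: 0.806 × 1.067 = 0.860
Step 2: 0.806 × 1.067² = 0.918
Step 3: 0.806 × 1.067³ = 0.979
Step 4: 0.806 × 1.067⁴ = 1.045
Step 5: 0.806 × 1.067⁵ = 1.115
Step 6: 0.806 × 1.067⁶ = 1.189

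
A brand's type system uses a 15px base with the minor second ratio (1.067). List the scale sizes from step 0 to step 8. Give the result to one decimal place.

Step 0: 15px
Step 1: 15.0 × 1.067 = 16.0
Step 2: 15.0 × 1.067² = 17.1
Step 3: 15.0 × 1.067³ = 18.2
Step 4: 15.0 × 1.067⁴ = 19.4
Step 5: 15.0 × 1.067⁵ = 20.7
Step 6: 15.0 × 1.067⁶ = 22.1
Step 7: 15.0 × 1.067⁷ = 23.6
Step 8: 15.0 × 1.067⁸ = 25.2

15.0px, 16.0px, 17.1px, 18.2px, 19.4px, 20.7px, 22.1px, 23.6px, 25.2px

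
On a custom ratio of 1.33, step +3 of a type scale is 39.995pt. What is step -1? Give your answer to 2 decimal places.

Moving from step +3 to step -1 is 4 steps down, so divide by r⁴.
39.995 ÷ 1.33⁴ = 39.995 ÷ 3.12901 ≈ 12.782

12.78pt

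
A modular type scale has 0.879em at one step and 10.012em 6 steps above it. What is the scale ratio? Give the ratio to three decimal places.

1.500

The ratio satisfies 0.879 × r⁶ = 10.012, so r = (10.012 / 0.879)^(1/6).
r = 11.3902^(1/6) ≈ 1.5000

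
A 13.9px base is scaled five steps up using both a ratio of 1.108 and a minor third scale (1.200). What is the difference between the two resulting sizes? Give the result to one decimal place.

11.4px

At 1.108: 13.9 × 1.108⁵ = 23.212px
Minor third: 13.9 × 1.200⁵ = 34.588px
Difference: 34.588 − 23.212 = 11.376px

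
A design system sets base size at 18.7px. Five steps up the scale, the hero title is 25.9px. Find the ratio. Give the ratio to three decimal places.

r⁵ = 25.9 / 18.7, so r = (25.9/18.7)^(1/5).
r = 1.3850^(1/5) ≈ 1.0673

1.067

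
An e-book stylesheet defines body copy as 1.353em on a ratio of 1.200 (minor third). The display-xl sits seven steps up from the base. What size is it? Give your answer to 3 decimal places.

4.848em

A modular type scale is a geometric sequence: sizeₙ = base × rⁿ.
1.353 × 1.200⁷ = 1.353 × 3.58318 ≈ 4.848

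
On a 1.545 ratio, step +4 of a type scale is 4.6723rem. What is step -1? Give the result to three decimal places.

0.531rem

Moving from step +4 to step -1 is 5 steps down, so divide by r⁵.
4.6723 ÷ 1.545⁵ = 4.6723 ÷ 8.80324 ≈ 0.531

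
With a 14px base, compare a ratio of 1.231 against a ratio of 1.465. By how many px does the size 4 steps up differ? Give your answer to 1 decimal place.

At 1.231: 14.0 × 1.231⁴ = 32.148px
At 1.465: 14.0 × 1.465⁴ = 64.488px
Difference: 64.488 − 32.148 = 32.340px

32.3px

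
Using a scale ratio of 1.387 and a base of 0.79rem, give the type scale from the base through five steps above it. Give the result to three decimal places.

Step 0: 0.79rem
Step 1: 0.79 × 1.387 = 1.096
Step 2: 0.79 × 1.387² = 1.520
Step 3: 0.79 × 1.387³ = 2.108
Step 4: 0.79 × 1.387⁴ = 2.924
Step 5: 0.79 × 1.387⁵ = 4.055

0.790rem, 1.096rem, 1.520rem, 2.108rem, 2.924rem, 4.055rem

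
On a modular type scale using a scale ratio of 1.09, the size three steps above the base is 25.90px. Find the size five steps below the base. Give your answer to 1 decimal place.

Moving from step +3 to step -5 is 8 steps down, so divide by r⁸.
25.90 ÷ 1.09⁸ = 25.90 ÷ 1.99256 ≈ 12.998

13.0px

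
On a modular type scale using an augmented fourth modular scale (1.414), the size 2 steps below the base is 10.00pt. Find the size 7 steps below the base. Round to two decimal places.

1.77pt

Moving from step -2 to step -7 is 5 steps down, so divide by r⁵.
10.00 ÷ 1.414⁵ = 10.00 ÷ 5.65258 ≈ 1.769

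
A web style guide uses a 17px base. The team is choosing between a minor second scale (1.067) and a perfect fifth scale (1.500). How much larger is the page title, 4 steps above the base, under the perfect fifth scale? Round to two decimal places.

64.03px

Minor second: 17.0 × 1.067⁴ = 22.0347px
Perfect fifth: 17.0 × 1.500⁴ = 86.0625px
Difference: 86.0625 − 22.0347 = 64.0278px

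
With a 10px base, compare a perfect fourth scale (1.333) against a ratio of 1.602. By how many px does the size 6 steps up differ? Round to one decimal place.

112.9px

Perfect fourth: 10.0 × 1.333⁶ = 56.102px
At 1.602: 10.0 × 1.602⁶ = 169.034px
Difference: 169.034 − 56.102 = 112.932px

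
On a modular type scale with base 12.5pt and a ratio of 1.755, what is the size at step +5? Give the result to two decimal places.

Every step multiplies by the scale ratio.
12.5 × 1.755⁵ = 12.5 × 16.64890 ≈ 208.11

208.11pt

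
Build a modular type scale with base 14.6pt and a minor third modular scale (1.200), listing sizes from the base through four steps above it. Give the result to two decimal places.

14.60pt, 17.52pt, 21.02pt, 25.23pt, 30.27pt

Step 0: 14.6pt
Step 1: 14.6 × 1.200 = 17.52
Step 2: 14.6 × 1.200² = 21.02
Step 3: 14.6 × 1.200³ = 25.23
Step 4: 14.6 × 1.200⁴ = 30.27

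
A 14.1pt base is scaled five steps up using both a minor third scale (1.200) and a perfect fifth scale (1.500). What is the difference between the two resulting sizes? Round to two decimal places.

71.99pt

Minor third: 14.1 × 1.200⁵ = 35.0853pt
Perfect fifth: 14.1 × 1.500⁵ = 107.0719pt
Difference: 107.0719 − 35.0853 = 71.9866pt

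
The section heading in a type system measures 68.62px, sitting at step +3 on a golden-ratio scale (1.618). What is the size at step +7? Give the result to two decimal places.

Moving from step +3 to step +7 is 4 steps up, so multiply by r⁴.
68.62 × 1.618⁴ = 68.62 × 6.85353 ≈ 470.289

470.29px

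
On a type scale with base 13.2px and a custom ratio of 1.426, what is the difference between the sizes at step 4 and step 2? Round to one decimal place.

27.7px

Step 2: 13.2 × 1.426² = 26.842px
Step 4: 13.2 × 1.426⁴ = 54.582px
Difference: 54.582 − 26.842 = 27.740px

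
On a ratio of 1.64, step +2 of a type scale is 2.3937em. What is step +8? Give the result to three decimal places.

46.573em

2.3937 × 1.64⁶ = 2.3937 × 19.45643 ≈ 46.573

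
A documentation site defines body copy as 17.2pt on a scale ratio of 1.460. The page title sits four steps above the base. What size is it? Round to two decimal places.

78.15pt

Each step on a modular scale multiplies by the ratio, so the size n steps from the base is base × ratioⁿ.
17.2 × 1.460⁴ = 17.2 × 4.54372 ≈ 78.15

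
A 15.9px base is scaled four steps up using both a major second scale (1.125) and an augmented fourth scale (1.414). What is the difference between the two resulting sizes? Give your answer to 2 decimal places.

38.09px

Major second: 15.9 × 1.125⁴ = 25.4687px
Augmented fourth: 15.9 × 1.414⁴ = 63.5616px
Difference: 63.5616 − 25.4687 = 38.0929px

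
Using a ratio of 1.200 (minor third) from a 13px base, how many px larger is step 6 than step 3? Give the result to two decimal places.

Step 3: 13.0 × 1.200³ = 22.4640px
Step 6: 13.0 × 1.200⁶ = 38.8178px
Difference: 38.8178 − 22.4640 = 16.3538px

16.35px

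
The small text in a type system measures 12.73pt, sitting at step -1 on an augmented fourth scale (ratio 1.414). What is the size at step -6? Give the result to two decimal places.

2.25pt

The gap is -6 − (-1) = -5 steps, so the factor is 1.414^-5.
12.73 ÷ 1.414⁵ = 12.73 ÷ 5.65258 ≈ 2.252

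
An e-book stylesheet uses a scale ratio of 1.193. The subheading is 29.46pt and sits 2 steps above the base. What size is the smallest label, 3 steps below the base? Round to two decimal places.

The gap is -3 − (2) = -5 steps, so the factor is 1.193^-5.
29.46 ÷ 1.193⁵ = 29.46 ÷ 2.41659 ≈ 12.191

12.19pt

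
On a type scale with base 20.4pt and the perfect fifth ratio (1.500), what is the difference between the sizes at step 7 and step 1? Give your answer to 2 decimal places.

317.95pt

Step 1: 20.4 × 1.500 = 30.6000pt
Step 7: 20.4 × 1.500⁷ = 348.5531pt
Difference: 348.5531 − 30.6000 = 317.9531pt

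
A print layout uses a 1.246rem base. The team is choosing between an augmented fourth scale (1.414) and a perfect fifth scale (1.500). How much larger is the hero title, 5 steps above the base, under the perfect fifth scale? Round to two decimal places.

2.42rem

Augmented fourth: 1.246 × 1.414⁵ = 7.0431rem
Perfect fifth: 1.246 × 1.500⁵ = 9.4618rem
Difference: 9.4618 − 7.0431 = 2.4187rem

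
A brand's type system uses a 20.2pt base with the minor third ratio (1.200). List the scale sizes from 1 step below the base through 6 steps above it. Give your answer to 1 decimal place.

Step -1: 20.2 ÷ 1.200 = 16.8
Step 0: 20.2pt
Step 1: 20.2 × 1.200 = 24.2
Step 2: 20.2 × 1.200² = 29.1
Step 3: 20.2 × 1.200³ = 34.9
Step 4: 20.2 × 1.200⁴ = 41.9
Step 5: 20.2 × 1.200⁵ = 50.3
Step 6: 20.2 × 1.200⁶ = 60.3

16.8pt, 20.2pt, 24.2pt, 29.1pt, 34.9pt, 41.9pt, 50.3pt, 60.3pt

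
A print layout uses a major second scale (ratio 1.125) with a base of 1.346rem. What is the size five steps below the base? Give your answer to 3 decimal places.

0.747rem

1.346 ÷ 1.125⁵ = 1.346 ÷ 1.80203 ≈ 0.747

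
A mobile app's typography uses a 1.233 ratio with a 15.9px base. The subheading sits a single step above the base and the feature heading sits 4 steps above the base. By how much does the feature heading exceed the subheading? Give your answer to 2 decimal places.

Step 1: 15.9 × 1.233 = 19.6047px
Step 4: 15.9 × 1.233⁴ = 36.7493px
Difference: 36.7493 − 19.6047 = 17.1446px

17.14px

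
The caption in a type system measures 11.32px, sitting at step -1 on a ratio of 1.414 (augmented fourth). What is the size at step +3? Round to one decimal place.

11.32 × 1.414⁴ = 11.32 × 3.99758 ≈ 45.253

45.3px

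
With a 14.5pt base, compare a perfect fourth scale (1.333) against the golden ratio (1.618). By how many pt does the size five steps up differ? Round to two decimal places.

Perfect fourth: 14.5 × 1.333⁵ = 61.0265pt
Golden ratio: 14.5 × 1.618⁵ = 160.7906pt
Difference: 160.7906 − 61.0265 = 99.7641pt

99.76pt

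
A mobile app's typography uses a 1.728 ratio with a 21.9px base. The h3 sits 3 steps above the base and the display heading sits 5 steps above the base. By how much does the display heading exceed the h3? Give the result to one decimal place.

224.4px

Step 3: 21.9 × 1.728³ = 112.999px
Step 5: 21.9 × 1.728⁵ = 337.414px
Difference: 337.414 − 112.999 = 224.415px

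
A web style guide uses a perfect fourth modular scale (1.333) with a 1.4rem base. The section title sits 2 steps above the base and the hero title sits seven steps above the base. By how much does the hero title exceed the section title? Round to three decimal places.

7.982rem

Step 2: 1.4 × 1.333² = 2.48764rem
Step 7: 1.4 × 1.333⁷ = 10.46982rem
Difference: 10.46982 − 2.48764 = 7.98218rem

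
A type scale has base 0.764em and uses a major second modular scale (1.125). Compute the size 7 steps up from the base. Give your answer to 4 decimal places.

1.7425em

A modular type scale is a geometric sequence: sizeₙ = base × rⁿ.
0.764 × 1.125⁷ = 0.764 × 2.28070 ≈ 1.7425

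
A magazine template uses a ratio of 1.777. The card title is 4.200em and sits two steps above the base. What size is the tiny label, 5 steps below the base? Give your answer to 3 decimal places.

0.075em

Moving from step +2 to step -5 is 7 steps down, so divide by r⁷.
4.200 ÷ 1.777⁷ = 4.200 ÷ 55.95153 ≈ 0.075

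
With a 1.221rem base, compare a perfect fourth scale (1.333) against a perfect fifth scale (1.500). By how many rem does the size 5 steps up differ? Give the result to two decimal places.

4.13rem

Perfect fourth: 1.221 × 1.333⁵ = 5.1389rem
Perfect fifth: 1.221 × 1.500⁵ = 9.2720rem
Difference: 9.2720 − 5.1389 = 4.1331rem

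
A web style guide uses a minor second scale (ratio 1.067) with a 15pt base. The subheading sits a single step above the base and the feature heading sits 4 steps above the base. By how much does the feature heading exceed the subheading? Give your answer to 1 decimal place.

3.4pt

Step 1: 15.0 × 1.067 = 16.005pt
Step 4: 15.0 × 1.067⁴ = 19.442pt
Difference: 19.442 − 16.005 = 3.437pt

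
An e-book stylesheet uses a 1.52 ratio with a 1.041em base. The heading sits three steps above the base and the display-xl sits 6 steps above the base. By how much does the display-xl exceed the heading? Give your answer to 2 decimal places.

Step 3: 1.041 × 1.52³ = 3.6558em
Step 6: 1.041 × 1.52⁶ = 12.8384em
Difference: 12.8384 − 3.6558 = 9.1826em

9.18em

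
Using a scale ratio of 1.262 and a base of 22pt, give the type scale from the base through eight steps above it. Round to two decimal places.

22.00pt, 27.76pt, 35.04pt, 44.22pt, 55.80pt, 70.42pt, 88.87pt, 112.16pt, 141.55pt

Step 0: 22pt
Step 1: 22.0 × 1.262 = 27.76
Step 2: 22.0 × 1.262² = 35.04
Step 3: 22.0 × 1.262³ = 44.22
Step 4: 22.0 × 1.262⁴ = 55.80
Step 5: 22.0 × 1.262⁵ = 70.42
Step 6: 22.0 × 1.262⁶ = 88.87
Step 7: 22.0 × 1.262⁷ = 112.16
Step 8: 22.0 × 1.262⁸ = 141.55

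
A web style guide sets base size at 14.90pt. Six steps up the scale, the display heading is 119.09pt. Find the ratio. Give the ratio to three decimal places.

1.414

r⁶ = 119.09 / 14.90, so r = (119.09/14.90)^(1/6).
r = 7.9926^(1/6) ≈ 1.4140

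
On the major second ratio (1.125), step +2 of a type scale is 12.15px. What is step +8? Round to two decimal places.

Moving from step +2 to step +8 is 6 steps up, so multiply by r⁶.
12.15 × 1.125⁶ = 12.15 × 2.02729 ≈ 24.632

24.63px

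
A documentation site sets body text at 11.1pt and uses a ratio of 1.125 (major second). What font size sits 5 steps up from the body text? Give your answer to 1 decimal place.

20.0pt

11.1 × 1.125⁵ = 11.1 × 1.80203 ≈ 20.00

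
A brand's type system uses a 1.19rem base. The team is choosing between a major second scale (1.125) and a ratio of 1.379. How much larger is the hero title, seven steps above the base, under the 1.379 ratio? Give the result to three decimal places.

Major second: 1.19 × 1.125⁷ = 2.71403rem
At 1.379: 1.19 × 1.379⁷ = 11.28488rem
Difference: 11.28488 − 2.71403 = 8.57085rem

8.571rem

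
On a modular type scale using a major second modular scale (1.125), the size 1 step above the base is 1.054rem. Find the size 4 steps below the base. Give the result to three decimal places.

0.585rem

The gap is -4 − (1) = -5 steps, so the factor is 1.125^-5.
1.054 ÷ 1.125⁵ = 1.054 ÷ 1.80203 ≈ 0.585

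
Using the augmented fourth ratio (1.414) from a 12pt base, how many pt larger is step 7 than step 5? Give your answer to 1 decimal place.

67.8pt

Step 5: 12.0 × 1.414⁵ = 67.831pt
Step 7: 12.0 × 1.414⁷ = 135.621pt
Difference: 135.621 − 67.831 = 67.790pt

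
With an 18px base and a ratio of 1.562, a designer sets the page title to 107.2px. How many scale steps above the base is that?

1.562ⁿ = 107.2 / 18 = 5.9556
n = ln(5.9556) / ln(1.562) = 1.7843 / 0.4460 ≈ 4.00

4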